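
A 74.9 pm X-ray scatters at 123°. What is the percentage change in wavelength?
5.0037%

Calculate the Compton shift:
Δλ = λ_C(1 - cos(123°))
Δλ = 2.4263 × (1 - cos(123°))
Δλ = 2.4263 × 1.5446
Δλ = 3.7478 pm

Percentage change:
(Δλ/λ₀) × 100 = (3.7478/74.9) × 100
= 5.0037%

(Intermediate values are shown rounded; full precision is carried through to the final answer.)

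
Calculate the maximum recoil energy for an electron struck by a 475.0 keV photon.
308.8640 keV

Maximum energy transfer occurs at θ = 180° (backscattering).

Initial photon: E₀ = 475.0 keV → λ₀ = 2.6102 pm

Maximum Compton shift (at 180°):
Δλ_max = 2λ_C = 2 × 2.4263 = 4.8526 pm

Final wavelength:
λ' = 2.6102 + 4.8526 = 7.4628 pm

Minimum photon energy (maximum energy to electron):
E'_min = hc/λ' = 166.1360 keV

Maximum electron kinetic energy:
K_max = E₀ - E'_min = 475.0000 - 166.1360 = 308.8640 keV

(Intermediate values are shown rounded; full precision is carried through to the final answer.)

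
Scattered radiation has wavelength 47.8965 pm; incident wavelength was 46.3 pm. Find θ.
70.00°

First find the wavelength shift:
Δλ = λ' - λ = 47.8965 - 46.3 = 1.5965 pm

Using Δλ = λ_C(1 - cos θ), with λ_C = h/(m_e·c) ≈ 2.42631024 pm:
cos θ = 1 - Δλ/λ_C
cos θ = 1 - 1.5965/2.42631024
cos θ = 0.342005

θ = arccos(0.342005)
θ = 70.00°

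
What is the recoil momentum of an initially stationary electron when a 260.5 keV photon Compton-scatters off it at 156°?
2.0561e-22 kg·m/s

The electron is initially at rest, so by conservation of momentum:
p⃗_e = p⃗₀ − p⃗'  (incident photon momentum minus scattered photon momentum)

Photon momentum magnitudes (p = h/λ = E/c):
λ₀ = hc/E₀ = 4.7595 pm → p₀ = h/λ₀ = 1.3922e-22 kg·m/s
Δλ = λ_C(1 − cos 156°) = 4.6429 pm
λ' = 9.4023 pm → p' = h/λ' = 7.0473e-23 kg·m/s

The scattered photon makes angle θ = 156° with the incident direction, so by the law of cosines:
|p⃗_e|² = p₀² + p'² − 2p₀p'cos θ
|p⃗_e|² = (1.3922e-22)² + (7.0473e-23)² − 2·1.3922e-22·7.0473e-23·cos(156°)
|p⃗_e| = 2.0561e-22 kg·m/s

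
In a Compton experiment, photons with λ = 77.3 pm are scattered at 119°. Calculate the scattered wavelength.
80.9026 pm

Using the Compton scattering formula:
λ' = λ + Δλ = λ + λ_C(1 - cos θ)

Given:
- Initial wavelength λ = 77.3 pm
- Scattering angle θ = 119°
- Compton wavelength λ_C ≈ 2.4263 pm

Calculate the shift:
Δλ = 2.4263 × (1 - cos(119°))
Δλ = 2.4263 × 1.4848
Δλ = 3.6026 pm

Final wavelength:
λ' = 77.3 + 3.6026 = 80.9026 pm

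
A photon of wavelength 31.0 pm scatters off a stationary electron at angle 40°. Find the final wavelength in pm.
31.5676 pm

Using the Compton scattering formula:
λ' = λ + Δλ = λ + λ_C(1 - cos θ)

Given:
- Initial wavelength λ = 31.0 pm
- Scattering angle θ = 40°
- Compton wavelength λ_C ≈ 2.4263 pm

Calculate the shift:
Δλ = 2.4263 × (1 - cos(40°))
Δλ = 2.4263 × 0.2340
Δλ = 0.5676 pm

Final wavelength:
λ' = 31.0 + 0.5676 = 31.5676 pm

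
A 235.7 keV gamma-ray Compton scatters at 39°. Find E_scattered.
213.7302 keV

First convert energy to wavelength:
λ = hc/E, with hc ≈ 1239.842 keV·pm (i.e. 1239.842 eV·nm)

For E = 235.7 keV = 235700 eV:
λ = 1239.842 keV·pm / 235.7 keV
λ = 5.2603 pm

Calculate the Compton shift:
Δλ = λ_C(1 - cos(39°)) = 2.4263 × 0.2229
Δλ = 0.5407 pm

Final wavelength:
λ' = 5.2603 + 0.5407 = 5.8010 pm

Final energy:
E' = hc/λ' = 1239.842 / 5.8010 = 213.7302 keV

(Intermediate values are shown rounded; full precision is carried through to the final answer.)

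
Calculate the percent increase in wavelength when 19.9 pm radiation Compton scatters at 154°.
23.1511%

Calculate the Compton shift:
Δλ = λ_C(1 - cos(154°))
Δλ = 2.4263 × (1 - cos(154°))
Δλ = 2.4263 × 1.8988
Δλ = 4.6071 pm

Percentage change:
(Δλ/λ₀) × 100 = (4.6071/19.9) × 100
= 23.1511%

(Intermediate values are shown rounded; full precision is carried through to the final answer.)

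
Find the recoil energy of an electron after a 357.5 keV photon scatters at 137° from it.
195.8284 keV

By energy conservation: K_e = E_initial - E_final

First find the scattered photon energy:
Initial wavelength: λ = hc/E = 3.4681 pm
Compton shift: Δλ = λ_C(1 - cos(137°)) = 4.2008 pm
Final wavelength: λ' = 3.4681 + 4.2008 = 7.6689 pm
Final photon energy: E' = hc/λ' = 161.6716 keV

Electron kinetic energy:
K_e = E - E' = 357.5000 - 161.6716 = 195.8284 keV

(Intermediate values are shown rounded; full precision is carried through to the final answer.)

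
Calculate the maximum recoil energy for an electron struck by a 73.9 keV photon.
16.5793 keV

Maximum energy transfer occurs at θ = 180° (backscattering).

Initial photon: E₀ = 73.9 keV → λ₀ = 16.7773 pm

Maximum Compton shift (at 180°):
Δλ_max = 2λ_C = 2 × 2.4263 = 4.8526 pm

Final wavelength:
λ' = 16.7773 + 4.8526 = 21.6299 pm

Minimum photon energy (maximum energy to electron):
E'_min = hc/λ' = 57.3207 keV

Maximum electron kinetic energy:
K_max = E₀ - E'_min = 73.9000 - 57.3207 = 16.5793 keV

(Intermediate values are shown rounded; full precision is carried through to the final answer.)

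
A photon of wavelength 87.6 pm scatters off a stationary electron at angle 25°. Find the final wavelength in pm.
87.8273 pm

Using the Compton scattering formula:
λ' = λ + Δλ = λ + λ_C(1 - cos θ)

Given:
- Initial wavelength λ = 87.6 pm
- Scattering angle θ = 25°
- Compton wavelength λ_C ≈ 2.4263 pm

Calculate the shift:
Δλ = 2.4263 × (1 - cos(25°))
Δλ = 2.4263 × 0.0937
Δλ = 0.2273 pm

Final wavelength:
λ' = 87.6 + 0.2273 = 87.8273 pm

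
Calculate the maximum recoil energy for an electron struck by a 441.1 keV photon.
279.3129 keV

Maximum energy transfer occurs at θ = 180° (backscattering).

Initial photon: E₀ = 441.1 keV → λ₀ = 2.8108 pm

Maximum Compton shift (at 180°):
Δλ_max = 2λ_C = 2 × 2.4263 = 4.8526 pm

Final wavelength:
λ' = 2.8108 + 4.8526 = 7.6634 pm

Minimum photon energy (maximum energy to electron):
E'_min = hc/λ' = 161.7871 keV

Maximum electron kinetic energy:
K_max = E₀ - E'_min = 441.1000 - 161.7871 = 279.3129 keV

(Intermediate values are shown rounded; full precision is carried through to the final answer.)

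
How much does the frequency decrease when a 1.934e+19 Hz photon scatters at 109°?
3.323e+18 Hz (decrease)

Convert frequency to wavelength (c = 299792458 m/s):
λ₀ = c/f₀ = 299792458/1.934e+19 = 1.5501161e-11 m = 15.5012 pm

Calculate Compton shift:
Δλ = λ_C(1 - cos(109°)) = 3.2162 pm

Final wavelength:
λ' = λ₀ + Δλ = 15.5012 + 3.2162 = 18.7174 pm

Final frequency:
f' = c/λ' = 299792458/1.8717401e-11 = 1.6016778e+19 Hz

Frequency shift (decrease):
Δf = f₀ - f' = 1.934e+19 - 1.6016778e+19 = 3.323e+18 Hz

(Intermediate values are shown rounded; full precision is carried through to the final answer.)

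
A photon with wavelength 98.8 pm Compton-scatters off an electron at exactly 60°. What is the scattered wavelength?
100.0132 pm

Using the Compton formula: λ' = λ + λ_C(1 − cos θ)

For θ = 60°, cos θ = 1/2 (exact) = 0.5000, so:
1 − cos 60° = 1 − (1/2) = 0.5000

Δλ = λ_C × 0.5000 = 2.4263 × 0.5000 = 1.2132 pm

λ' = 98.8 + 1.2132 = 100.0132 pm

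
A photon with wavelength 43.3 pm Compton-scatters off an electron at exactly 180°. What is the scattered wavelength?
48.1526 pm

Using the Compton formula: λ' = λ + λ_C(1 − cos θ)

For θ = 180°, cos θ = -1 (exact) = -1.0000, so:
1 − cos 180° = 1 − (-1) = 2.0000

Δλ = λ_C × 2.0000 = 2.4263 × 2.0000 = 4.8526 pm

λ' = 43.3 + 4.8526 = 48.1526 pm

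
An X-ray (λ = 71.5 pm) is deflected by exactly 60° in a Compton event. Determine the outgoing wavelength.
72.7132 pm

Using the Compton formula: λ' = λ + λ_C(1 − cos θ)

For θ = 60°, cos θ = 1/2 (exact) = 0.5000, so:
1 − cos 60° = 1 − (1/2) = 0.5000

Δλ = λ_C × 0.5000 = 2.4263 × 0.5000 = 1.2132 pm

λ' = 71.5 + 1.2132 = 72.7132 pm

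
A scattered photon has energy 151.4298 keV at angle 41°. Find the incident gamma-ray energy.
163.3000 keV

Convert final energy to wavelength (hc ≈ 1239.842 keV·pm):
λ' = hc/E' = 1239.842 / 151.4298 = 8.1876 pm

Calculate the Compton shift:
Δλ = λ_C(1 - cos(41°))
Δλ = 2.4263 × (1 - cos(41°))
Δλ = 0.5952 pm

Initial wavelength:
λ = λ' - Δλ = 8.1876 - 0.5952 = 7.5924 pm

Initial energy:
E = hc/λ = 1239.842 / 7.5924 = 163.3000 keV

(Intermediate values are shown rounded; full precision is carried through to the final answer.)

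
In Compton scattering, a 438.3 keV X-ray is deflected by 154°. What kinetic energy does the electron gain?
271.5608 keV

By energy conservation: K_e = E_initial - E_final

First find the scattered photon energy:
Initial wavelength: λ = hc/E = 2.8288 pm
Compton shift: Δλ = λ_C(1 - cos(154°)) = 4.6071 pm
Final wavelength: λ' = 2.8288 + 4.6071 = 7.4358 pm
Final photon energy: E' = hc/λ' = 166.7392 keV

Electron kinetic energy:
K_e = E - E' = 438.3000 - 166.7392 = 271.5608 keV

(Intermediate values are shown rounded; full precision is carried through to the final answer.)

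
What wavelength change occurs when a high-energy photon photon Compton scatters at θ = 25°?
0.2273 pm

Using the Compton scattering formula:
Δλ = λ_C(1 - cos θ)

where λ_C = h/(m_e·c) ≈ 2.4263 pm is the Compton wavelength of an electron.

For θ = 25°:
cos(25°) = 0.9063
1 - cos(25°) = 0.0937

Δλ = 2.4263 × 0.0937
Δλ = 0.2273 pm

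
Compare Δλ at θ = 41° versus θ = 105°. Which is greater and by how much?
105° produces the larger shift by a factor of 5.132

Calculate both shifts using Δλ = λ_C(1 - cos θ):

For θ₁ = 41°:
Δλ₁ = 2.4263 × (1 - cos(41°))
Δλ₁ = 2.4263 × 0.2453
Δλ₁ = 0.5952 pm

For θ₂ = 105°:
Δλ₂ = 2.4263 × (1 - cos(105°))
Δλ₂ = 2.4263 × 1.2588
Δλ₂ = 3.0543 pm

The 105° angle produces the larger shift.
Ratio: 3.0543/0.5952 = 5.132

(Intermediate values are shown rounded; full precision is carried through to the final answer.)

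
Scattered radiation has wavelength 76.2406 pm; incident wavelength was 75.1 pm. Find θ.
58.00°

First find the wavelength shift:
Δλ = λ' - λ = 76.2406 - 75.1 = 1.1406 pm

Using Δλ = λ_C(1 - cos θ), with λ_C = h/(m_e·c) ≈ 2.42631024 pm:
cos θ = 1 - Δλ/λ_C
cos θ = 1 - 1.1406/2.42631024
cos θ = 0.529903

θ = arccos(0.529903)
θ = 58.00°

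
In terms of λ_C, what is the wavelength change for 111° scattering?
1.3584 λ_C

The Compton shift formula is:
Δλ = λ_C(1 - cos θ)

Dividing both sides by λ_C:
Δλ/λ_C = 1 - cos θ

For θ = 111°:
Δλ/λ_C = 1 - cos(111°)
Δλ/λ_C = 1 - -0.3584
Δλ/λ_C = 1.3584

This means the shift is 1.3584 × λ_C = 3.2958 pm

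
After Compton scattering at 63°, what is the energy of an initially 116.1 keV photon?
103.2868 keV

First convert energy to wavelength:
λ = hc/E, with hc ≈ 1239.842 keV·pm (i.e. 1239.842 eV·nm)

For E = 116.1 keV = 116100 eV:
λ = 1239.842 keV·pm / 116.1 keV
λ = 10.6791 pm

Calculate the Compton shift:
Δλ = λ_C(1 - cos(63°)) = 2.4263 × 0.5460
Δλ = 1.3248 pm

Final wavelength:
λ' = 10.6791 + 1.3248 = 12.0039 pm

Final energy:
E' = hc/λ' = 1239.842 / 12.0039 = 103.2868 keV

(Intermediate values are shown rounded; full precision is carried through to the final answer.)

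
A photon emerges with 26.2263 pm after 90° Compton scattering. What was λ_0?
23.8000 pm

From λ' = λ + Δλ, we have λ = λ' - Δλ

First calculate the Compton shift:
Δλ = λ_C(1 - cos θ)
Δλ = 2.4263 × (1 - cos(90°))
Δλ = 2.4263 × 1.0000
Δλ = 2.4263 pm

Initial wavelength:
λ = λ' - Δλ
λ = 26.2263 - 2.4263
λ = 23.8000 pm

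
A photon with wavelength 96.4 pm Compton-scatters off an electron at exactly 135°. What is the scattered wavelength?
100.5420 pm

Using the Compton formula: λ' = λ + λ_C(1 − cos θ)

For θ = 135°, cos θ = -√2/2 (exact) ≈ -0.7071, so:
1 − cos 135° = 1 − (-√2/2) ≈ 1.7071

Δλ = λ_C × 1.7071 = 2.4263 × 1.7071 = 4.1420 pm

λ' = 96.4 + 4.1420 = 100.5420 pm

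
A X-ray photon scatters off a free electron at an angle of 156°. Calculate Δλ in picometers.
4.6429 pm

Using the Compton scattering formula:
Δλ = λ_C(1 - cos θ)

where λ_C = h/(m_e·c) ≈ 2.4263 pm is the Compton wavelength of an electron.

For θ = 156°:
cos(156°) = -0.9135
1 - cos(156°) = 1.9135

Δλ = 2.4263 × 1.9135
Δλ = 4.6429 pm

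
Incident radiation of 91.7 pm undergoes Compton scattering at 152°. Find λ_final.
96.2686 pm

Using the Compton scattering formula:
λ' = λ + Δλ = λ + λ_C(1 - cos θ)

Given:
- Initial wavelength λ = 91.7 pm
- Scattering angle θ = 152°
- Compton wavelength λ_C ≈ 2.4263 pm

Calculate the shift:
Δλ = 2.4263 × (1 - cos(152°))
Δλ = 2.4263 × 1.8829
Δλ = 4.5686 pm

Final wavelength:
λ' = 91.7 + 4.5686 = 96.2686 pm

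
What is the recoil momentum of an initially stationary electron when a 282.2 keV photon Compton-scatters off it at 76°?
1.6214e-22 kg·m/s

The electron is initially at rest, so by conservation of momentum:
p⃗_e = p⃗₀ − p⃗'  (incident photon momentum minus scattered photon momentum)

Photon momentum magnitudes (p = h/λ = E/c):
λ₀ = hc/E₀ = 4.3935 pm → p₀ = h/λ₀ = 1.5082e-22 kg·m/s
Δλ = λ_C(1 − cos 76°) = 1.8393 pm
λ' = 6.2328 pm → p' = h/λ' = 1.0631e-22 kg·m/s

The scattered photon makes angle θ = 76° with the incident direction, so by the law of cosines:
|p⃗_e|² = p₀² + p'² − 2p₀p'cos θ
|p⃗_e|² = (1.5082e-22)² + (1.0631e-22)² − 2·1.5082e-22·1.0631e-22·cos(76°)
|p⃗_e| = 1.6214e-22 kg·m/s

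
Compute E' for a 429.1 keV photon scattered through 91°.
231.3977 keV

First convert energy to wavelength:
λ = hc/E, with hc ≈ 1239.842 keV·pm (i.e. 1239.842 eV·nm)

For E = 429.1 keV = 429100 eV:
λ = 1239.842 keV·pm / 429.1 keV
λ = 2.8894 pm

Calculate the Compton shift:
Δλ = λ_C(1 - cos(91°)) = 2.4263 × 1.0175
Δλ = 2.4687 pm

Final wavelength:
λ' = 2.8894 + 2.4687 = 5.3581 pm

Final energy:
E' = hc/λ' = 1239.842 / 5.3581 = 231.3977 keV

(Intermediate values are shown rounded; full precision is carried through to the final answer.)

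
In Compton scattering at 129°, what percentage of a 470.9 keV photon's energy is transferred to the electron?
0.6002 (or 60.02%)

Calculate initial and final photon energies:

Initial: E₀ = 470.9 keV → λ₀ = 2.6329 pm
Compton shift: Δλ = 3.9532 pm
Final wavelength: λ' = 6.5862 pm
Final energy: E' = 188.2497 keV

Fractional energy loss:
(E₀ - E')/E₀ = (470.9000 - 188.2497)/470.9000
= 282.6503/470.9000
= 0.6002
= 60.02%

(Intermediate values are shown rounded; full precision is carried through to the final answer.)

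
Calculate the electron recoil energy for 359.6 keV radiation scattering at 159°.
207.2722 keV

By energy conservation: K_e = E_initial - E_final

First find the scattered photon energy:
Initial wavelength: λ = hc/E = 3.4478 pm
Compton shift: Δλ = λ_C(1 - cos(159°)) = 4.6915 pm
Final wavelength: λ' = 3.4478 + 4.6915 = 8.1393 pm
Final photon energy: E' = hc/λ' = 152.3278 keV

Electron kinetic energy:
K_e = E - E' = 359.6000 - 152.3278 = 207.2722 keV

(Intermediate values are shown rounded; full precision is carried through to the final answer.)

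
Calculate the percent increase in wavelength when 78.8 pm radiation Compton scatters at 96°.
3.4009%

Calculate the Compton shift:
Δλ = λ_C(1 - cos(96°))
Δλ = 2.4263 × (1 - cos(96°))
Δλ = 2.4263 × 1.1045
Δλ = 2.6799 pm

Percentage change:
(Δλ/λ₀) × 100 = (2.6799/78.8) × 100
= 3.4009%

(Intermediate values are shown rounded; full precision is carried through to the final answer.)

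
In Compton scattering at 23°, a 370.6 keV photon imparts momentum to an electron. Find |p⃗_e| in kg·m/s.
7.7546e-23 kg·m/s

The electron is initially at rest, so by conservation of momentum:
p⃗_e = p⃗₀ − p⃗'  (incident photon momentum minus scattered photon momentum)

Photon momentum magnitudes (p = h/λ = E/c):
λ₀ = hc/E₀ = 3.3455 pm → p₀ = h/λ₀ = 1.9806e-22 kg·m/s
Δλ = λ_C(1 − cos 23°) = 0.1929 pm
λ' = 3.5384 pm → p' = h/λ' = 1.8726e-22 kg·m/s

The scattered photon makes angle θ = 23° with the incident direction, so by the law of cosines:
|p⃗_e|² = p₀² + p'² − 2p₀p'cos θ
|p⃗_e|² = (1.9806e-22)² + (1.8726e-22)² − 2·1.9806e-22·1.8726e-22·cos(23°)
|p⃗_e| = 7.7546e-23 kg·m/s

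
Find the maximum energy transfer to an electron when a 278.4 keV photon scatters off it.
145.1707 keV

Maximum energy transfer occurs at θ = 180° (backscattering).

Initial photon: E₀ = 278.4 keV → λ₀ = 4.4535 pm

Maximum Compton shift (at 180°):
Δλ_max = 2λ_C = 2 × 2.4263 = 4.8526 pm

Final wavelength:
λ' = 4.4535 + 4.8526 = 9.3061 pm

Minimum photon energy (maximum energy to electron):
E'_min = hc/λ' = 133.2293 keV

Maximum electron kinetic energy:
K_max = E₀ - E'_min = 278.4000 - 133.2293 = 145.1707 keV

(Intermediate values are shown rounded; full precision is carried through to the final answer.)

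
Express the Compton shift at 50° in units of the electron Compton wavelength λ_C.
0.3572 λ_C

The Compton shift formula is:
Δλ = λ_C(1 - cos θ)

Dividing both sides by λ_C:
Δλ/λ_C = 1 - cos θ

For θ = 50°:
Δλ/λ_C = 1 - cos(50°)
Δλ/λ_C = 1 - 0.6428
Δλ/λ_C = 0.3572

This means the shift is 0.3572 × λ_C = 0.8667 pm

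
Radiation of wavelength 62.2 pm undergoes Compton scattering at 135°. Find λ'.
66.3420 pm

Using the Compton formula: λ' = λ + λ_C(1 − cos θ)

For θ = 135°, cos θ = -√2/2 (exact) ≈ -0.7071, so:
1 − cos 135° = 1 − (-√2/2) ≈ 1.7071

Δλ = λ_C × 1.7071 = 2.4263 × 1.7071 = 4.1420 pm

λ' = 62.2 + 4.1420 = 66.3420 pm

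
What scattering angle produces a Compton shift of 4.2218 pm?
137.73°

From the Compton formula Δλ = λ_C(1 - cos θ), we can solve for θ:

cos θ = 1 - Δλ/λ_C

Given:
- Δλ = 4.2218 pm
- λ_C = h/(m_e·c) ≈ 2.42631024 pm

cos θ = 1 - 4.2218/2.42631024
cos θ = 1 - 1.740008
cos θ = -0.740008

θ = arccos(-0.740008)
θ = 137.73°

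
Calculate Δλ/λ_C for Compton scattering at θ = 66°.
0.5933 λ_C

The Compton shift formula is:
Δλ = λ_C(1 - cos θ)

Dividing both sides by λ_C:
Δλ/λ_C = 1 - cos θ

For θ = 66°:
Δλ/λ_C = 1 - cos(66°)
Δλ/λ_C = 1 - 0.4067
Δλ/λ_C = 0.5933

This means the shift is 0.5933 × λ_C = 1.4394 pm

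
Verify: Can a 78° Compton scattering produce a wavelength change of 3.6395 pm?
No, inconsistent

Calculate the expected shift for θ = 78°:

Δλ_expected = λ_C(1 - cos(78°))
Δλ_expected = 2.4263 × (1 - cos(78°))
Δλ_expected = 2.4263 × 0.7921
Δλ_expected = 1.9219 pm

Given shift: 3.6395 pm
Expected shift: 1.9219 pm
Difference: 1.7176 pm

The values do not match. The given shift corresponds to θ ≈ 120.0°, not 78°.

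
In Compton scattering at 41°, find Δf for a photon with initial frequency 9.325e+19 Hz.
1.457e+19 Hz (decrease)

Convert frequency to wavelength (c = 299792458 m/s):
λ₀ = c/f₀ = 299792458/9.325e+19 = 3.2149325e-12 m = 3.2149 pm

Calculate Compton shift:
Δλ = λ_C(1 - cos(41°)) = 0.5952 pm

Final wavelength:
λ' = λ₀ + Δλ = 3.2149 + 0.5952 = 3.8101 pm

Final frequency:
f' = c/λ' = 299792458/3.8100832e-12 = 7.8683967e+19 Hz

Frequency shift (decrease):
Δf = f₀ - f' = 9.325e+19 - 7.8683967e+19 = 1.457e+19 Hz

(Intermediate values are shown rounded; full precision is carried through to the final answer.)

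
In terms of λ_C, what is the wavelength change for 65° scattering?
0.5774 λ_C

The Compton shift formula is:
Δλ = λ_C(1 - cos θ)

Dividing both sides by λ_C:
Δλ/λ_C = 1 - cos θ

For θ = 65°:
Δλ/λ_C = 1 - cos(65°)
Δλ/λ_C = 1 - 0.4226
Δλ/λ_C = 0.5774

This means the shift is 0.5774 × λ_C = 1.4009 pm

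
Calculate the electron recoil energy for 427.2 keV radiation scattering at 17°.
15.0555 keV

By energy conservation: K_e = E_initial - E_final

First find the scattered photon energy:
Initial wavelength: λ = hc/E = 2.9023 pm
Compton shift: Δλ = λ_C(1 - cos(17°)) = 0.1060 pm
Final wavelength: λ' = 2.9023 + 0.1060 = 3.0083 pm
Final photon energy: E' = hc/λ' = 412.1445 keV

Electron kinetic energy:
K_e = E - E' = 427.2000 - 412.1445 = 15.0555 keV

(Intermediate values are shown rounded; full precision is carried through to the final answer.)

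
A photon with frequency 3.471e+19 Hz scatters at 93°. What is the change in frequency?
7.920e+18 Hz (decrease)

Convert frequency to wavelength (c = 299792458 m/s):
λ₀ = c/f₀ = 299792458/3.471e+19 = 8.6370630e-12 m = 8.6371 pm

Calculate Compton shift:
Δλ = λ_C(1 - cos(93°)) = 2.5533 pm

Final wavelength:
λ' = λ₀ + Δλ = 8.6371 + 2.5533 = 11.1904 pm

Final frequency:
f' = c/λ' = 299792458/1.1190357e-11 = 2.6790251e+19 Hz

Frequency shift (decrease):
Δf = f₀ - f' = 3.471e+19 - 2.6790251e+19 = 7.920e+18 Hz

(Intermediate values are shown rounded; full precision is carried through to the final answer.)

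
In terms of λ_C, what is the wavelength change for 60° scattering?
0.5000 λ_C

The Compton shift formula is:
Δλ = λ_C(1 - cos θ)

Dividing both sides by λ_C:
Δλ/λ_C = 1 - cos θ

For θ = 60°:
Δλ/λ_C = 1 - cos(60°)
Δλ/λ_C = 1 - 0.5000
Δλ/λ_C = 0.5000

This means the shift is 0.5000 × λ_C = 1.2132 pm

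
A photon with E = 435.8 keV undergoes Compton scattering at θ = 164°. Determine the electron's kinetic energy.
272.7403 keV

By energy conservation: K_e = E_initial - E_final

First find the scattered photon energy:
Initial wavelength: λ = hc/E = 2.8450 pm
Compton shift: Δλ = λ_C(1 - cos(164°)) = 4.7586 pm
Final wavelength: λ' = 2.8450 + 4.7586 = 7.6036 pm
Final photon energy: E' = hc/λ' = 163.0597 keV

Electron kinetic energy:
K_e = E - E' = 435.8000 - 163.0597 = 272.7403 keV

(Intermediate values are shown rounded; full precision is carried through to the final answer.)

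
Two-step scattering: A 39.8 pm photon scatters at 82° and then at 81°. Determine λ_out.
43.9354 pm

Apply Compton shift twice:

First scattering at θ₁ = 82°:
Δλ₁ = λ_C(1 - cos(82°))
Δλ₁ = 2.4263 × 0.8608
Δλ₁ = 2.0886 pm

After first scattering:
λ₁ = 39.8 + 2.0886 = 41.8886 pm

Second scattering at θ₂ = 81°:
Δλ₂ = λ_C(1 - cos(81°))
Δλ₂ = 2.4263 × 0.8436
Δλ₂ = 2.0468 pm

Final wavelength:
λ₂ = 41.8886 + 2.0468 = 43.9354 pm

Total shift: Δλ_total = 2.0886 + 2.0468 = 4.1354 pm

(Intermediate values are shown rounded; full precision is carried through to the final answer.)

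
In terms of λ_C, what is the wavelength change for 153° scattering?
1.8910 λ_C

The Compton shift formula is:
Δλ = λ_C(1 - cos θ)

Dividing both sides by λ_C:
Δλ/λ_C = 1 - cos θ

For θ = 153°:
Δλ/λ_C = 1 - cos(153°)
Δλ/λ_C = 1 - -0.8910
Δλ/λ_C = 1.8910

This means the shift is 1.8910 × λ_C = 4.5882 pm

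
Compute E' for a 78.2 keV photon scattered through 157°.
60.4374 keV

First convert energy to wavelength:
λ = hc/E, with hc ≈ 1239.842 keV·pm (i.e. 1239.842 eV·nm)

For E = 78.2 keV = 78200 eV:
λ = 1239.842 keV·pm / 78.2 keV
λ = 15.8548 pm

Calculate the Compton shift:
Δλ = λ_C(1 - cos(157°)) = 2.4263 × 1.9205
Δλ = 4.6597 pm

Final wavelength:
λ' = 15.8548 + 4.6597 = 20.5145 pm

Final energy:
E' = hc/λ' = 1239.842 / 20.5145 = 60.4374 keV

(Intermediate values are shown rounded; full precision is carried through to the final answer.)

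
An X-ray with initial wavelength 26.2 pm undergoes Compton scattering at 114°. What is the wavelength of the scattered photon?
29.6132 pm

Using the Compton scattering formula:
λ' = λ + Δλ = λ + λ_C(1 - cos θ)

Given:
- Initial wavelength λ = 26.2 pm
- Scattering angle θ = 114°
- Compton wavelength λ_C ≈ 2.4263 pm

Calculate the shift:
Δλ = 2.4263 × (1 - cos(114°))
Δλ = 2.4263 × 1.4067
Δλ = 3.4132 pm

Final wavelength:
λ' = 26.2 + 3.4132 = 29.6132 pm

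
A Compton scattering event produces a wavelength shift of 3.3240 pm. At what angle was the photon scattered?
111.71°

From the Compton formula Δλ = λ_C(1 - cos θ), we can solve for θ:

cos θ = 1 - Δλ/λ_C

Given:
- Δλ = 3.3240 pm
- λ_C = h/(m_e·c) ≈ 2.42631024 pm

cos θ = 1 - 3.3240/2.42631024
cos θ = 1 - 1.369981
cos θ = -0.369981

θ = arccos(-0.369981)
θ = 111.71°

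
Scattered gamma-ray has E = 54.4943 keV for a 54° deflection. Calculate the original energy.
57.0000 keV

Convert final energy to wavelength (hc ≈ 1239.842 keV·pm):
λ' = hc/E' = 1239.842 / 54.4943 = 22.7518 pm

Calculate the Compton shift:
Δλ = λ_C(1 - cos(54°))
Δλ = 2.4263 × (1 - cos(54°))
Δλ = 1.0002 pm

Initial wavelength:
λ = λ' - Δλ = 22.7518 - 1.0002 = 21.7516 pm

Initial energy:
E = hc/λ = 1239.842 / 21.7516 = 57.0000 keV

(Intermediate values are shown rounded; full precision is carried through to the final answer.)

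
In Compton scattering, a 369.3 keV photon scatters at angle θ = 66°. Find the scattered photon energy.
258.4772 keV

First convert energy to wavelength:
λ = hc/E, with hc ≈ 1239.842 keV·pm (i.e. 1239.842 eV·nm)

For E = 369.3 keV = 369300 eV:
λ = 1239.842 keV·pm / 369.3 keV
λ = 3.3573 pm

Calculate the Compton shift:
Δλ = λ_C(1 - cos(66°)) = 2.4263 × 0.5933
Δλ = 1.4394 pm

Final wavelength:
λ' = 3.3573 + 1.4394 = 4.7967 pm

Final energy:
E' = hc/λ' = 1239.842 / 4.7967 = 258.4772 keV

(Intermediate values are shown rounded; full precision is carried through to the final answer.)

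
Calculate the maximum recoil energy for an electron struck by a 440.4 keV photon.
278.7072 keV

Maximum energy transfer occurs at θ = 180° (backscattering).

Initial photon: E₀ = 440.4 keV → λ₀ = 2.8153 pm

Maximum Compton shift (at 180°):
Δλ_max = 2λ_C = 2 × 2.4263 = 4.8526 pm

Final wavelength:
λ' = 2.8153 + 4.8526 = 7.6679 pm

Minimum photon energy (maximum energy to electron):
E'_min = hc/λ' = 161.6928 keV

Maximum electron kinetic energy:
K_max = E₀ - E'_min = 440.4000 - 161.6928 = 278.7072 keV

(Intermediate values are shown rounded; full precision is carried through to the final answer.)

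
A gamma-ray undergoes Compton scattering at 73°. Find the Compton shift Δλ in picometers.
1.7169 pm

Using the Compton scattering formula:
Δλ = λ_C(1 - cos θ)

where λ_C = h/(m_e·c) ≈ 2.4263 pm is the Compton wavelength of an electron.

For θ = 73°:
cos(73°) = 0.2924
1 - cos(73°) = 0.7076

Δλ = 2.4263 × 0.7076
Δλ = 1.7169 pm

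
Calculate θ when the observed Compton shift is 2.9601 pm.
102.71°

From the Compton formula Δλ = λ_C(1 - cos θ), we can solve for θ:

cos θ = 1 - Δλ/λ_C

Given:
- Δλ = 2.9601 pm
- λ_C = h/(m_e·c) ≈ 2.42631024 pm

cos θ = 1 - 2.9601/2.42631024
cos θ = 1 - 1.220001
cos θ = -0.220001

θ = arccos(-0.220001)
θ = 102.71°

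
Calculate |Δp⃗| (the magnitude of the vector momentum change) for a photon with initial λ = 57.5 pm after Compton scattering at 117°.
1.9086e-23 kg·m/s

Photon momentum magnitude is p = h/λ.

Initial momentum:
p₀ = h/λ = 6.6261e-34/5.7500e-11 = 1.1524e-23 kg·m/s

After scattering:
λ' = λ + Δλ = 57.5 + 3.5278 = 61.0278 pm
p' = h/λ' = 6.6261e-34/6.1028e-11 = 1.0857e-23 kg·m/s

Momentum is a vector; the scattered photon's direction makes angle θ = 117° with the incident direction. The magnitude of the vector change Δp⃗ = p⃗₀ − p⃗' is found from the law of cosines:
|Δp⃗|² = p₀² + p'² − 2p₀p'cos θ
|Δp⃗|² = (1.1524e-23)² + (1.0857e-23)² − 2·1.1524e-23·1.0857e-23·cos(117°)
|Δp⃗| = 1.9086e-23 kg·m/s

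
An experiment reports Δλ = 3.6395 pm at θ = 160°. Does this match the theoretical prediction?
No, inconsistent

Calculate the expected shift for θ = 160°:

Δλ_expected = λ_C(1 - cos(160°))
Δλ_expected = 2.4263 × (1 - cos(160°))
Δλ_expected = 2.4263 × 1.9397
Δλ_expected = 4.7063 pm

Given shift: 3.6395 pm
Expected shift: 4.7063 pm
Difference: 1.0668 pm

The values do not match. The given shift corresponds to θ ≈ 120.0°, not 160°.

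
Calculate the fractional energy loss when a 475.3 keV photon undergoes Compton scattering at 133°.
0.6101 (or 61.01%)

Calculate initial and final photon energies:

Initial: E₀ = 475.3 keV → λ₀ = 2.6085 pm
Compton shift: Δλ = 4.0810 pm
Final wavelength: λ' = 6.6896 pm
Final energy: E' = 185.3388 keV

Fractional energy loss:
(E₀ - E')/E₀ = (475.3000 - 185.3388)/475.3000
= 289.9612/475.3000
= 0.6101
= 61.01%

(Intermediate values are shown rounded; full precision is carried through to the final answer.)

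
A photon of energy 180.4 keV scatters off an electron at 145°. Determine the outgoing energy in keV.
109.8511 keV

First convert energy to wavelength:
λ = hc/E, with hc ≈ 1239.842 keV·pm (i.e. 1239.842 eV·nm)

For E = 180.4 keV = 180400 eV:
λ = 1239.842 keV·pm / 180.4 keV
λ = 6.8727 pm

Calculate the Compton shift:
Δλ = λ_C(1 - cos(145°)) = 2.4263 × 1.8192
Δλ = 4.4138 pm

Final wavelength:
λ' = 6.8727 + 4.4138 = 11.2866 pm

Final energy:
E' = hc/λ' = 1239.842 / 11.2866 = 109.8511 keV

(Intermediate values are shown rounded; full precision is carried through to the final answer.)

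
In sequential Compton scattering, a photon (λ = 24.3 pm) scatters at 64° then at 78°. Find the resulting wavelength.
27.5845 pm

Apply Compton shift twice:

First scattering at θ₁ = 64°:
Δλ₁ = λ_C(1 - cos(64°))
Δλ₁ = 2.4263 × 0.5616
Δλ₁ = 1.3627 pm

After first scattering:
λ₁ = 24.3 + 1.3627 = 25.6627 pm

Second scattering at θ₂ = 78°:
Δλ₂ = λ_C(1 - cos(78°))
Δλ₂ = 2.4263 × 0.7921
Δλ₂ = 1.9219 pm

Final wavelength:
λ₂ = 25.6627 + 1.9219 = 27.5845 pm

Total shift: Δλ_total = 1.3627 + 1.9219 = 3.2845 pm

(Intermediate values are shown rounded; full precision is carried through to the final answer.)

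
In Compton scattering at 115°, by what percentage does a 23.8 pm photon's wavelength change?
14.5030%

Calculate the Compton shift:
Δλ = λ_C(1 - cos(115°))
Δλ = 2.4263 × (1 - cos(115°))
Δλ = 2.4263 × 1.4226
Δλ = 3.4517 pm

Percentage change:
(Δλ/λ₀) × 100 = (3.4517/23.8) × 100
= 14.5030%

(Intermediate values are shown rounded; full precision is carried through to the final answer.)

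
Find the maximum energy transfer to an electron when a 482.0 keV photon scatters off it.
315.0158 keV

Maximum energy transfer occurs at θ = 180° (backscattering).

Initial photon: E₀ = 482.0 keV → λ₀ = 2.5723 pm

Maximum Compton shift (at 180°):
Δλ_max = 2λ_C = 2 × 2.4263 = 4.8526 pm

Final wavelength:
λ' = 2.5723 + 4.8526 = 7.4249 pm

Minimum photon energy (maximum energy to electron):
E'_min = hc/λ' = 166.9842 keV

Maximum electron kinetic energy:
K_max = E₀ - E'_min = 482.0000 - 166.9842 = 315.0158 keV

(Intermediate values are shown rounded; full precision is carried through to the final answer.)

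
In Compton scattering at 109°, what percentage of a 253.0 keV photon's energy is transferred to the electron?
0.3962 (or 39.62%)

Calculate initial and final photon energies:

Initial: E₀ = 253.0 keV → λ₀ = 4.9006 pm
Compton shift: Δλ = 3.2162 pm
Final wavelength: λ' = 8.1168 pm
Final energy: E' = 152.7501 keV

Fractional energy loss:
(E₀ - E')/E₀ = (253.0000 - 152.7501)/253.0000
= 100.2499/253.0000
= 0.3962
= 39.62%

(Intermediate values are shown rounded; full precision is carried through to the final answer.)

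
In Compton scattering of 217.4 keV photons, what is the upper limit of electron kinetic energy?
99.9425 keV

Maximum energy transfer occurs at θ = 180° (backscattering).

Initial photon: E₀ = 217.4 keV → λ₀ = 5.7030 pm

Maximum Compton shift (at 180°):
Δλ_max = 2λ_C = 2 × 2.4263 = 4.8526 pm

Final wavelength:
λ' = 5.7030 + 4.8526 = 10.5557 pm

Minimum photon energy (maximum energy to electron):
E'_min = hc/λ' = 117.4575 keV

Maximum electron kinetic energy:
K_max = E₀ - E'_min = 217.4000 - 117.4575 = 99.9425 keV

(Intermediate values are shown rounded; full precision is carried through to the final answer.)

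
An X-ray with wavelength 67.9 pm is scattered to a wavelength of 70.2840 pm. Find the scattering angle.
89.00°

First find the wavelength shift:
Δλ = λ' - λ = 70.2840 - 67.9 = 2.3840 pm

Using Δλ = λ_C(1 - cos θ), with λ_C = h/(m_e·c) ≈ 2.42631024 pm:
cos θ = 1 - Δλ/λ_C
cos θ = 1 - 2.3840/2.42631024
cos θ = 0.017438

θ = arccos(0.017438)
θ = 89.00°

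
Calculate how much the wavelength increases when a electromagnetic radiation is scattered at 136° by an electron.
4.1717 pm

Using the Compton scattering formula:
Δλ = λ_C(1 - cos θ)

where λ_C = h/(m_e·c) ≈ 2.4263 pm is the Compton wavelength of an electron.

For θ = 136°:
cos(136°) = -0.7193
1 - cos(136°) = 1.7193

Δλ = 2.4263 × 1.7193
Δλ = 4.1717 pm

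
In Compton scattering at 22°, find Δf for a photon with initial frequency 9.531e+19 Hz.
5.069e+18 Hz (decrease)

Convert frequency to wavelength (c = 299792458 m/s):
λ₀ = c/f₀ = 299792458/9.531e+19 = 3.1454460e-12 m = 3.1454 pm

Calculate Compton shift:
Δλ = λ_C(1 - cos(22°)) = 0.1767 pm

Final wavelength:
λ' = λ₀ + Δλ = 3.1454 + 0.1767 = 3.3221 pm

Final frequency:
f' = c/λ' = 299792458/3.3221206e-12 = 9.0241294e+19 Hz

Frequency shift (decrease):
Δf = f₀ - f' = 9.531e+19 - 9.0241294e+19 = 5.069e+18 Hz

(Intermediate values are shown rounded; full precision is carried through to the final answer.)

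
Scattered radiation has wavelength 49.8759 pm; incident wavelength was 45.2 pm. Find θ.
158.00°

First find the wavelength shift:
Δλ = λ' - λ = 49.8759 - 45.2 = 4.6759 pm

Using Δλ = λ_C(1 - cos θ), with λ_C = h/(m_e·c) ≈ 2.42631024 pm:
cos θ = 1 - Δλ/λ_C
cos θ = 1 - 4.6759/2.42631024
cos θ = -0.927165

θ = arccos(-0.927165)
θ = 158.00°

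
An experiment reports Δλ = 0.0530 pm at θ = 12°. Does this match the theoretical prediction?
Yes, consistent

Calculate the expected shift for θ = 12°:

Δλ_expected = λ_C(1 - cos(12°))
Δλ_expected = 2.4263 × (1 - cos(12°))
Δλ_expected = 2.4263 × 0.0219
Δλ_expected = 0.0530 pm

Given shift: 0.0530 pm
Expected shift: 0.0530 pm
Difference: 0.0000 pm

The values match. This is consistent with Compton scattering at the stated angle.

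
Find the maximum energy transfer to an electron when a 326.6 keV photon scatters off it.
183.2463 keV

Maximum energy transfer occurs at θ = 180° (backscattering).

Initial photon: E₀ = 326.6 keV → λ₀ = 3.7962 pm

Maximum Compton shift (at 180°):
Δλ_max = 2λ_C = 2 × 2.4263 = 4.8526 pm

Final wavelength:
λ' = 3.7962 + 4.8526 = 8.6488 pm

Minimum photon energy (maximum energy to electron):
E'_min = hc/λ' = 143.3537 keV

Maximum electron kinetic energy:
K_max = E₀ - E'_min = 326.6000 - 143.3537 = 183.2463 keV

(Intermediate values are shown rounded; full precision is carried through to the final answer.)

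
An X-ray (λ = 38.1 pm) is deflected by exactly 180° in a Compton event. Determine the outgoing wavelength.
42.9526 pm

Using the Compton formula: λ' = λ + λ_C(1 − cos θ)

For θ = 180°, cos θ = -1 (exact) = -1.0000, so:
1 − cos 180° = 1 − (-1) = 2.0000

Δλ = λ_C × 2.0000 = 2.4263 × 2.0000 = 4.8526 pm

λ' = 38.1 + 4.8526 = 42.9526 pm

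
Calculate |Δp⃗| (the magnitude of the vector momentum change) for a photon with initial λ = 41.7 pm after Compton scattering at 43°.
1.1560e-23 kg·m/s

Photon momentum magnitude is p = h/λ.

Initial momentum:
p₀ = h/λ = 6.6261e-34/4.1700e-11 = 1.5890e-23 kg·m/s

After scattering:
λ' = λ + Δλ = 41.7 + 0.6518 = 42.3518 pm
p' = h/λ' = 6.6261e-34/4.2352e-11 = 1.5645e-23 kg·m/s

Momentum is a vector; the scattered photon's direction makes angle θ = 43° with the incident direction. The magnitude of the vector change Δp⃗ = p⃗₀ − p⃗' is found from the law of cosines:
|Δp⃗|² = p₀² + p'² − 2p₀p'cos θ
|Δp⃗|² = (1.5890e-23)² + (1.5645e-23)² − 2·1.5890e-23·1.5645e-23·cos(43°)
|Δp⃗| = 1.1560e-23 kg·m/s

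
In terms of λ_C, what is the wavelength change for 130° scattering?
1.6428 λ_C

The Compton shift formula is:
Δλ = λ_C(1 - cos θ)

Dividing both sides by λ_C:
Δλ/λ_C = 1 - cos θ

For θ = 130°:
Δλ/λ_C = 1 - cos(130°)
Δλ/λ_C = 1 - -0.6428
Δλ/λ_C = 1.6428

This means the shift is 1.6428 × λ_C = 3.9859 pm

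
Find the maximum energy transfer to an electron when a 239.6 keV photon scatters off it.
115.9528 keV

Maximum energy transfer occurs at θ = 180° (backscattering).

Initial photon: E₀ = 239.6 keV → λ₀ = 5.1746 pm

Maximum Compton shift (at 180°):
Δλ_max = 2λ_C = 2 × 2.4263 = 4.8526 pm

Final wavelength:
λ' = 5.1746 + 4.8526 = 10.0273 pm

Minimum photon energy (maximum energy to electron):
E'_min = hc/λ' = 123.6472 keV

Maximum electron kinetic energy:
K_max = E₀ - E'_min = 239.6000 - 123.6472 = 115.9528 keV

(Intermediate values are shown rounded; full precision is carried through to the final answer.)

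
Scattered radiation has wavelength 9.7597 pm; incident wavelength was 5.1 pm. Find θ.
157.00°

First find the wavelength shift:
Δλ = λ' - λ = 9.7597 - 5.1 = 4.6597 pm

Using Δλ = λ_C(1 - cos θ), with λ_C = h/(m_e·c) ≈ 2.42631024 pm:
cos θ = 1 - Δλ/λ_C
cos θ = 1 - 4.6597/2.42631024
cos θ = -0.920488

θ = arccos(-0.920488)
θ = 157.00°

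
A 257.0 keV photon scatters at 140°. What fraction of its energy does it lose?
0.4704 (or 47.04%)

Calculate initial and final photon energies:

Initial: E₀ = 257.0 keV → λ₀ = 4.8243 pm
Compton shift: Δλ = 4.2850 pm
Final wavelength: λ' = 9.1093 pm
Final energy: E' = 136.1079 keV

Fractional energy loss:
(E₀ - E')/E₀ = (257.0000 - 136.1079)/257.0000
= 120.8921/257.0000
= 0.4704
= 47.04%

(Intermediate values are shown rounded; full precision is carried through to the final answer.)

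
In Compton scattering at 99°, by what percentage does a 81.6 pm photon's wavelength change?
3.4386%

Calculate the Compton shift:
Δλ = λ_C(1 - cos(99°))
Δλ = 2.4263 × (1 - cos(99°))
Δλ = 2.4263 × 1.1564
Δλ = 2.8059 pm

Percentage change:
(Δλ/λ₀) × 100 = (2.8059/81.6) × 100
= 3.4386%

(Intermediate values are shown rounded; full precision is carried through to the final answer.)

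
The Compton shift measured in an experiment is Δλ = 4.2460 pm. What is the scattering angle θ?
138.59°

From the Compton formula Δλ = λ_C(1 - cos θ), we can solve for θ:

cos θ = 1 - Δλ/λ_C

Given:
- Δλ = 4.2460 pm
- λ_C = h/(m_e·c) ≈ 2.42631024 pm

cos θ = 1 - 4.2460/2.42631024
cos θ = 1 - 1.749982
cos θ = -0.749982

θ = arccos(-0.749982)
θ = 138.59°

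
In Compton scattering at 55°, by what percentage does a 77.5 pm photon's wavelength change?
1.3350%

Calculate the Compton shift:
Δλ = λ_C(1 - cos(55°))
Δλ = 2.4263 × (1 - cos(55°))
Δλ = 2.4263 × 0.4264
Δλ = 1.0346 pm

Percentage change:
(Δλ/λ₀) × 100 = (1.0346/77.5) × 100
= 1.3350%

(Intermediate values are shown rounded; full precision is carried through to the final answer.)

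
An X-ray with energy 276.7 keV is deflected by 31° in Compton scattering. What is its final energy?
256.8357 keV

First convert energy to wavelength:
λ = hc/E, with hc ≈ 1239.842 keV·pm (i.e. 1239.842 eV·nm)

For E = 276.7 keV = 276700 eV:
λ = 1239.842 keV·pm / 276.7 keV
λ = 4.4808 pm

Calculate the Compton shift:
Δλ = λ_C(1 - cos(31°)) = 2.4263 × 0.1428
Δλ = 0.3466 pm

Final wavelength:
λ' = 4.4808 + 0.3466 = 4.8274 pm

Final energy:
E' = hc/λ' = 1239.842 / 4.8274 = 256.8357 keV

(Intermediate values are shown rounded; full precision is carried through to the final answer.)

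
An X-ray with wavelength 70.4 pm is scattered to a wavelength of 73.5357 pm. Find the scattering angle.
107.00°

First find the wavelength shift:
Δλ = λ' - λ = 73.5357 - 70.4 = 3.1357 pm

Using Δλ = λ_C(1 - cos θ), with λ_C = h/(m_e·c) ≈ 2.42631024 pm:
cos θ = 1 - Δλ/λ_C
cos θ = 1 - 3.1357/2.42631024
cos θ = -0.292374

θ = arccos(-0.292374)
θ = 107.00°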